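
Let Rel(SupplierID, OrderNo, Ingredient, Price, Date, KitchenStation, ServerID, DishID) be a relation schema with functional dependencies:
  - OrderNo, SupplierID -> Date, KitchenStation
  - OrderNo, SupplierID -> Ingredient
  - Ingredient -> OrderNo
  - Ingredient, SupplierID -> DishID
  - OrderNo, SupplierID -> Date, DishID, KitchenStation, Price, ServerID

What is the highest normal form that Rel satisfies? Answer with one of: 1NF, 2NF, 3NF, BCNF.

Candidate keys: {Ingredient, SupplierID}, {OrderNo, SupplierID}. Prime attributes: {Ingredient, OrderNo, SupplierID}.
Ingredient -> OrderNo breaks BCNF: {Ingredient}⁺ = {Ingredient, OrderNo}, so {Ingredient} is not a superkey.
Its right-hand attributes {OrderNo} are all prime, as are those of every other non-superkey FD — the relation is in 3NF.

3NF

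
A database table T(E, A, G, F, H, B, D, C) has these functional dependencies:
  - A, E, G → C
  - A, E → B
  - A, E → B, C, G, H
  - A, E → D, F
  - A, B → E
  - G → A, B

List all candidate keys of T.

{G}⁺ = {A, B, C, D, E, F, G, H}, which is every attribute, so {G} is a candidate key.
{A, B}⁺ = {A, B, C, D, E, F, G, H}, which is every attribute, so {A, B} is a candidate key.
{A, E}⁺ = {A, B, C, D, E, F, G, H}, which is every attribute, so {A, E} is a candidate key.
Any other superkey properly contains one of these, so there are no further candidate keys.

{A, B}, {A, E}, {G}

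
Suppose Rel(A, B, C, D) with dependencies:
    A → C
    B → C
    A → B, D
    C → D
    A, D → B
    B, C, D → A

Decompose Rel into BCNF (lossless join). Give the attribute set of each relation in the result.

Candidate keys of the original relation: {A}, {B}.
Within {A, B, C, D}: {C}⁺ ∩ {A, B, C, D} = {C, D}, not the whole set, so C → D violates BCNF; decompose into {C, D} and {A, B, C}.
{C, D} is in BCNF.
{A, B, C} is in BCNF.

{A, B, C}; {C, D}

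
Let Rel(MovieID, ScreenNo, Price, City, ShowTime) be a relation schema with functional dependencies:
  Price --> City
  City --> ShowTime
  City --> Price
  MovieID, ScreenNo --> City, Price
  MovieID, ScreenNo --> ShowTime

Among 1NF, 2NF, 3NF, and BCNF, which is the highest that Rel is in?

Candidate key: {MovieID, ScreenNo}. Prime attributes: {MovieID, ScreenNo}.
Price --> City: {Price}⁺ = {City, Price, ShowTime}, which is not all of the attributes, so the left side is not a superkey — BCNF is violated.
Price --> City determines the non-prime attribute {City} from a non-superkey — 3NF is violated.
No proper subset of a key has a non-prime attribute in its closure, so there is no partial dependency; 2NF holds.

2NF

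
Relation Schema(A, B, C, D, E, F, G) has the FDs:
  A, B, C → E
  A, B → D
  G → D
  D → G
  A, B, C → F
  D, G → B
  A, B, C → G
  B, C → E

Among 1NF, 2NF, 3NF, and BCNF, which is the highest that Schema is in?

1NF

Candidate keys: {A, B, C}, {A, C, D}, {A, C, G}. Prime attributes: {A, B, C, D, G}.
A, B → D: {A, B}⁺ = {A, B, D, G}, which is not all of the attributes, so the left side is not a superkey — BCNF is violated.
Because {E} is non-prime and the left side of B, C → E is not a superkey, the relation is not in 3NF.
{B, C} is a proper subset of the key {A, B, C}, and {B, C}⁺ contains the non-prime attribute {E} — a partial dependency, so 2NF is violated.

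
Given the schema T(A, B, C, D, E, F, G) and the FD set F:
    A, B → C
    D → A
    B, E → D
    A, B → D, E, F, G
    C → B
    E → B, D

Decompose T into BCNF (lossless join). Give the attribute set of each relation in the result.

{A, D}; {B, C}; {C, D, E, F, G}

Candidate keys of the original relation: {A, B}, {A, C}, {B, D}, {C, D}, {E}.
Within {A, B, C, D, E, F, G}: {D}⁺ ∩ {A, B, C, D, E, F, G} = {A, D}, not the whole set, so D → A violates BCNF; decompose into {A, D} and {B, C, D, E, F, G}.
{A, D} is in BCNF.
Within {B, C, D, E, F, G}: {C}⁺ ∩ {B, C, D, E, F, G} = {B, C}, not the whole set, so C → B violates BCNF; decompose into {B, C} and {C, D, E, F, G}.
{B, C} is in BCNF.
{C, D, E, F, G} is in BCNF.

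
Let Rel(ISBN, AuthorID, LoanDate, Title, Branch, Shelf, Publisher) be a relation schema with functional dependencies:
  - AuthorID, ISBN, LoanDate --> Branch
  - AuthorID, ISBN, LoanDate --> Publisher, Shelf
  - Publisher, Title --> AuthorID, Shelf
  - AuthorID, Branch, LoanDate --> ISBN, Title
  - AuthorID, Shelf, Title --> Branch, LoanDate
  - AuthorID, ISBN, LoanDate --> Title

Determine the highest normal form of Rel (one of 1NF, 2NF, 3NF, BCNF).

BCNF

Candidate keys: {AuthorID, Branch, LoanDate}, {AuthorID, ISBN, LoanDate}, {AuthorID, Shelf, Title}, {Publisher, Title}. Prime attributes: {AuthorID, Branch, ISBN, LoanDate, Publisher, Shelf, Title}.
The left-hand side of every FD is a superkey, so BCNF is satisfied.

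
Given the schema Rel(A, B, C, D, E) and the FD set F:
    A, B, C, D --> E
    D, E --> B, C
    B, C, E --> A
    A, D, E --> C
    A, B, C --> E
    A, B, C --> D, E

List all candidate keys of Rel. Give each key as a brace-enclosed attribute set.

{A, B, C}, {B, C, E}, {D, E}

{D, E}⁺ = {A, B, C, D, E} — all of the relation — so {D, E} is a candidate key.
{A, B, C}⁺ = {A, B, C, D, E} — all of the relation — so {A, B, C} is a candidate key.
{B, C, E}⁺ = {A, B, C, D, E} — all of the relation — so {B, C, E} is a candidate key.
No proper subset of any of these is a key, and no other minimal superkey exists.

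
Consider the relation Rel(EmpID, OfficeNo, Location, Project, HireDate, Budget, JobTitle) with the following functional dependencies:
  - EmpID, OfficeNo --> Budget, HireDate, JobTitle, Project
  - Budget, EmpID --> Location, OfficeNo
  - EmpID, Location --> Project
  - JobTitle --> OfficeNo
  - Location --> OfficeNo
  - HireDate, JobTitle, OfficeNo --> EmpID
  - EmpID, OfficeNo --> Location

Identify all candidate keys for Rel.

{Budget, EmpID}⁺ = {Budget, EmpID, HireDate, JobTitle, Location, OfficeNo, Project}, which is every attribute, so {Budget, EmpID} is a candidate key.
{EmpID, JobTitle}⁺ = {Budget, EmpID, HireDate, JobTitle, Location, OfficeNo, Project}, which is every attribute, so {EmpID, JobTitle} is a candidate key.
{EmpID, Location}⁺ = {Budget, EmpID, HireDate, JobTitle, Location, OfficeNo, Project}, which is every attribute, so {EmpID, Location} is a candidate key.
{EmpID, OfficeNo}⁺ = {Budget, EmpID, HireDate, JobTitle, Location, OfficeNo, Project}, which is every attribute, so {EmpID, OfficeNo} is a candidate key.
{HireDate, JobTitle}⁺ = {Budget, EmpID, HireDate, JobTitle, Location, OfficeNo, Project}, which is every attribute, so {HireDate, JobTitle} is a candidate key.
These are minimal and exhaustive — every other superkey contains one of them.

{Budget, EmpID}, {EmpID, JobTitle}, {EmpID, Location}, {EmpID, OfficeNo}, {HireDate, JobTitle}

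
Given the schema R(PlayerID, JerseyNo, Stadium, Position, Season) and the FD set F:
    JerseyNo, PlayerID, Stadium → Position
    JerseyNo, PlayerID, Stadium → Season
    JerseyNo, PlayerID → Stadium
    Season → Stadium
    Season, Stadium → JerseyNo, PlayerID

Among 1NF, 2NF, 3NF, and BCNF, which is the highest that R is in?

Candidate keys: {JerseyNo, PlayerID}, {Season}. Prime attributes: {JerseyNo, PlayerID, Season}.
Each dependency's left side is a superkey — BCNF holds.

BCNF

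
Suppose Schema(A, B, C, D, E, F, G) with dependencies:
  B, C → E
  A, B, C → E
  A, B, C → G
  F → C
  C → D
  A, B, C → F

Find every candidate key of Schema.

{A, B} never appear on the right of any FD, so every key must include all of them.
{A, B, C} is a candidate key since {A, B, C}⁺ = {A, B, C, D, E, F, G} covers every attribute.
{A, B, F} is a candidate key since {A, B, F}⁺ = {A, B, C, D, E, F, G} covers every attribute.
These are minimal and exhaustive — every other superkey contains one of them.

{A, B, C}, {A, B, F}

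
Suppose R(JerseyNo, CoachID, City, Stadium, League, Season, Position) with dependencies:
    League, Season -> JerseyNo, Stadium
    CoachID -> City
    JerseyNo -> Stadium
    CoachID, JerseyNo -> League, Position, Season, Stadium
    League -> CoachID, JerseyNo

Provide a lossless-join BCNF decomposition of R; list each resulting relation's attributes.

Candidate keys of the original relation: {CoachID, JerseyNo}, {League}.
In {City, CoachID, JerseyNo, League, Position, Season, Stadium}, {CoachID} is not a superkey ({CoachID}⁺ restricted to this set is {City, CoachID}), so split on CoachID -> City into {City, CoachID} and {CoachID, JerseyNo, League, Position, Season, Stadium}.
{City, CoachID} has no BCNF violation.
In {CoachID, JerseyNo, League, Position, Season, Stadium}, {JerseyNo} is not a superkey ({JerseyNo}⁺ restricted to this set is {JerseyNo, Stadium}), so split on JerseyNo -> Stadium into {JerseyNo, Stadium} and {CoachID, JerseyNo, League, Position, Season}.
{JerseyNo, Stadium} has no BCNF violation.
{CoachID, JerseyNo, League, Position, Season} has no BCNF violation.

{City, CoachID}; {CoachID, JerseyNo, League, Position, Season}; {JerseyNo, Stadium}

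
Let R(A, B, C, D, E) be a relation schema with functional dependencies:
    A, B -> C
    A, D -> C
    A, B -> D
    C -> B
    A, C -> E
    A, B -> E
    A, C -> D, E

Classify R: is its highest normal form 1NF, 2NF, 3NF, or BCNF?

Candidate keys: {A, B}, {A, C}, {A, D}. Prime attributes: {A, B, C, D}.
For C -> B we have {C}⁺ = {B, C}; {C} is not a superkey, so BCNF fails.
Since {B} ⊆ prime attributes and every other non-superkey FD also has a prime right side, the schema is in 3NF.

3NF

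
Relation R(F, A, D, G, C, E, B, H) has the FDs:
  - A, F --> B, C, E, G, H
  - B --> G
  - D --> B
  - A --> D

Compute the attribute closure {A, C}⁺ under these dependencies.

{A, B, C, D, G}

Start with {A, C}.
A --> D applies; add {D} → now {A, C, D}.
D --> B applies; add {B} → now {A, B, C, D}.
B --> G applies; add {G} → now {A, B, C, D, G}.
No further FD applies.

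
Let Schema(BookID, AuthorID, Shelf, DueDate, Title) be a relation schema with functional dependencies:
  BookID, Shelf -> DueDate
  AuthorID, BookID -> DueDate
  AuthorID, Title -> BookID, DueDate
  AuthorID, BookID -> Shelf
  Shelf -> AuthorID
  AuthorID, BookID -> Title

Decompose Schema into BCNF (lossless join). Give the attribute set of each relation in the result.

Candidate keys of the original relation: {AuthorID, BookID}, {AuthorID, Title}, {BookID, Shelf}, {Shelf, Title}.
Within {AuthorID, BookID, DueDate, Shelf, Title}: {Shelf}⁺ ∩ {AuthorID, BookID, DueDate, Shelf, Title} = {AuthorID, Shelf}, not the whole set, so Shelf -> AuthorID violates BCNF; decompose into {AuthorID, Shelf} and {BookID, DueDate, Shelf, Title}.
{AuthorID, Shelf} has no BCNF violation.
{BookID, DueDate, Shelf, Title} has no BCNF violation.

{AuthorID, Shelf}; {BookID, DueDate, Shelf, Title}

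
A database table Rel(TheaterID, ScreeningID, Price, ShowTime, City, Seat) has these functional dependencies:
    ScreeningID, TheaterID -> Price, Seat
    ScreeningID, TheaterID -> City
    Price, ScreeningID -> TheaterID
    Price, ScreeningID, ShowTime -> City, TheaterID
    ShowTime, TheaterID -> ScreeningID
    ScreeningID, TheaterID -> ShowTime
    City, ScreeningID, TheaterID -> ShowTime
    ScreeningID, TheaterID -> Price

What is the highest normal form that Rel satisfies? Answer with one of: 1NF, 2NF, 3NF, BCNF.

Candidate keys: {Price, ScreeningID}, {ScreeningID, TheaterID}, {ShowTime, TheaterID}. Prime attributes: {Price, ScreeningID, ShowTime, TheaterID}.
Each dependency's left side is a superkey — BCNF holds.

BCNF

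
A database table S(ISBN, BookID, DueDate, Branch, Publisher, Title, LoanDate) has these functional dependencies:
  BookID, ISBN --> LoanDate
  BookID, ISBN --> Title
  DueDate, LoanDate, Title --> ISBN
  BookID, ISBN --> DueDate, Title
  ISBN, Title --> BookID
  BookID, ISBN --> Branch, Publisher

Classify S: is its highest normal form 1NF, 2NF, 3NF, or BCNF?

BCNF

Candidate keys: {BookID, ISBN}, {DueDate, LoanDate, Title}, {ISBN, Title}. Prime attributes: {BookID, DueDate, ISBN, LoanDate, Title}.
The left-hand side of every FD is a superkey, so BCNF is satisfied.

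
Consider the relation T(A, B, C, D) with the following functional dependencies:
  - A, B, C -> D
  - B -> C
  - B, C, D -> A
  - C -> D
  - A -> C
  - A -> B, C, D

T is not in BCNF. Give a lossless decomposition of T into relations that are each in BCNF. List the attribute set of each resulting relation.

{A, B, C}; {C, D}

Candidate keys of the original relation: {A}, {B}.
Within {A, B, C, D}: {C}⁺ ∩ {A, B, C, D} = {C, D}, not the whole set, so C -> D violates BCNF; decompose into {C, D} and {A, B, C}.
{C, D} is in BCNF.
{A, B, C} is in BCNF.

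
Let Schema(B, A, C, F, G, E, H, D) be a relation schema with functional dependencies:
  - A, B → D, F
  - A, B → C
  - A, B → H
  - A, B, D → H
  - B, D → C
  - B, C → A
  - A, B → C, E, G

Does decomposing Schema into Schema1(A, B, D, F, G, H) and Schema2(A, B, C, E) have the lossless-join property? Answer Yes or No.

Yes

Common attributes: {A, B}; their closure is {A, B, C, D, E, F, G, H}.
Since Schema1 ⊆ {A, B, C, D, E, F, G, H}, the intersection is a superkey of Schema1; the decomposition is lossless.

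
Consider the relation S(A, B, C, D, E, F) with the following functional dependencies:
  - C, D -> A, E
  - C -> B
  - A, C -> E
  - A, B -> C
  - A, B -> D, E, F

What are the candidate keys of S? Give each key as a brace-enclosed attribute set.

Closure of {A, B} is {A, B, C, D, E, F}, the whole schema; {A, B} is a candidate key.
Closure of {A, C} is {A, B, C, D, E, F}, the whole schema; {A, C} is a candidate key.
Closure of {C, D} is {A, B, C, D, E, F}, the whole schema; {C, D} is a candidate key.
No proper subset of any of these is a key, and no other minimal superkey exists.

{A, B}, {A, C}, {C, D}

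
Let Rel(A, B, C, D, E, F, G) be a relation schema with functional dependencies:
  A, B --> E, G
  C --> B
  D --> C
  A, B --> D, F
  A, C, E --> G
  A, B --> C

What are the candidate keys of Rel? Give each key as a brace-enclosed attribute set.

{A} never appears on the right of any FD, so every key must include it.
{A, B} is a candidate key since {A, B}⁺ = {A, B, C, D, E, F, G} covers every attribute.
{A, C} is a candidate key since {A, C}⁺ = {A, B, C, D, E, F, G} covers every attribute.
{A, D} is a candidate key since {A, D}⁺ = {A, B, C, D, E, F, G} covers every attribute.
No proper subset of any of these is a key, and no other minimal superkey exists.

{A, B}, {A, C}, {A, D}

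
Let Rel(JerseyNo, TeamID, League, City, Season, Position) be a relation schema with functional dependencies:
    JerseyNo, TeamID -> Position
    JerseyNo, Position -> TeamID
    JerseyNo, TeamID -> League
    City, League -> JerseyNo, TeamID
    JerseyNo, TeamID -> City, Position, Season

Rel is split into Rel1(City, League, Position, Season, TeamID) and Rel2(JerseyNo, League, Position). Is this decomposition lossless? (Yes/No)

No

Common attributes: {League, Position}; their closure is {League, Position}.
Rel1 ⊄ {League, Position} and Rel2 ⊄ {League, Position}, so the split is lossy.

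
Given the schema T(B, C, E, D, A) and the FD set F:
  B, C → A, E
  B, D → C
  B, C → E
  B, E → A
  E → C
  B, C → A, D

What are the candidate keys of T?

Attributes never on any right-hand side: {B} — every candidate key must contain it.
{B, C}⁺ = {A, B, C, D, E}, which is every attribute, so {B, C} is a candidate key.
{B, D}⁺ = {A, B, C, D, E}, which is every attribute, so {B, D} is a candidate key.
{B, E}⁺ = {A, B, C, D, E}, which is every attribute, so {B, E} is a candidate key.
No proper subset of any of these is a key, and no other minimal superkey exists.

{B, C}, {B, D}, {B, E}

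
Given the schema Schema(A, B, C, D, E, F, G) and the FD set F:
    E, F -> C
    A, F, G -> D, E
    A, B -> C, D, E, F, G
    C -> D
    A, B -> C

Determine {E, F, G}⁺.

{C, D, E, F, G}

Start with {E, F, G}.
E, F -> C applies; add {C} → now {C, E, F, G}.
C -> D applies; add {D} → now {C, D, E, F, G}.
No further FD applies.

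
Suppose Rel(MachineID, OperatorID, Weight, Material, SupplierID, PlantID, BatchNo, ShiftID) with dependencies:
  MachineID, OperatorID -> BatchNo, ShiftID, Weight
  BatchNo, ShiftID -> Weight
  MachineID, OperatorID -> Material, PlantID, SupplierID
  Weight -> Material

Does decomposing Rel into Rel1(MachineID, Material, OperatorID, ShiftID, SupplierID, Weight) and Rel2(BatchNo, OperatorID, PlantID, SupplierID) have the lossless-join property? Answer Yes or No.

Rel1 ∩ Rel2 = {OperatorID, SupplierID}; its closure under F is {OperatorID, SupplierID}.
The closure covers neither Rel1 nor Rel2 entirely; the join is not lossless.

No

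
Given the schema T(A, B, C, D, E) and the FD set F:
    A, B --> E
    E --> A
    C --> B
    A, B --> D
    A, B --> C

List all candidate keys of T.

Closure of {A, B} is {A, B, C, D, E}, the whole schema; {A, B} is a candidate key.
Closure of {A, C} is {A, B, C, D, E}, the whole schema; {A, C} is a candidate key.
Closure of {B, E} is {A, B, C, D, E}, the whole schema; {B, E} is a candidate key.
Closure of {C, E} is {A, B, C, D, E}, the whole schema; {C, E} is a candidate key.
Any other superkey properly contains one of these, so there are no further candidate keys.

{A, B}, {A, C}, {B, E}, {C, E}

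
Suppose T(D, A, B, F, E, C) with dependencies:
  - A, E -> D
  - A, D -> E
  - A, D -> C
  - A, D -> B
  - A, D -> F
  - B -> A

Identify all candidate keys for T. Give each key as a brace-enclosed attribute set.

{A, D}⁺ = {A, B, C, D, E, F}, which is every attribute, so {A, D} is a candidate key.
{A, E}⁺ = {A, B, C, D, E, F}, which is every attribute, so {A, E} is a candidate key.
{B, D}⁺ = {A, B, C, D, E, F}, which is every attribute, so {B, D} is a candidate key.
{B, E}⁺ = {A, B, C, D, E, F}, which is every attribute, so {B, E} is a candidate key.
No proper subset of any of these is a key, and no other minimal superkey exists.

{A, D}, {A, E}, {B, D}, {B, E}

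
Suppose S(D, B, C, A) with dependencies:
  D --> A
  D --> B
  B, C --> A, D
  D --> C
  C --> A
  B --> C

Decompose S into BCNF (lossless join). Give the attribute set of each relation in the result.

Candidate keys of the original relation: {B}, {D}.
In {A, B, C, D}, {C} is not a superkey ({C}⁺ restricted to this set is {A, C}), so split on C --> A into {A, C} and {B, C, D}.
{A, C} has no BCNF violation.
{B, C, D} has no BCNF violation.

{A, C}; {B, C, D}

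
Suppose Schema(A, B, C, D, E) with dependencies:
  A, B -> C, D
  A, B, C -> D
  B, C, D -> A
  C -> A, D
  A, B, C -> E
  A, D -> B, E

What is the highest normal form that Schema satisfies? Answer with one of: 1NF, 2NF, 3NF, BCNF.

Candidate keys: {A, B}, {A, D}, {C}. Prime attributes: {A, B, C, D}.
Every FD has a superkey on the left, so the relation is in BCNF.

BCNF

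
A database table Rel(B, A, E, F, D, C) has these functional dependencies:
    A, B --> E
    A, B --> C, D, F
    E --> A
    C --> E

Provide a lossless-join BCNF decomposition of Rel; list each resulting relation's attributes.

{A, E}; {B, C, D, F}; {C, E}

Candidate keys of the original relation: {A, B}, {B, C}, {B, E}.
{A, B, C, D, E, F}: {E} determines {A, E} here but is not a superkey — split on E --> A, giving {A, E} and {B, C, D, E, F}.
{A, E} has no BCNF violation.
{B, C, D, E, F}: {C} determines {C, E} here but is not a superkey — split on C --> E, giving {C, E} and {B, C, D, F}.
{C, E} has no BCNF violation.
{B, C, D, F} has no BCNF violation.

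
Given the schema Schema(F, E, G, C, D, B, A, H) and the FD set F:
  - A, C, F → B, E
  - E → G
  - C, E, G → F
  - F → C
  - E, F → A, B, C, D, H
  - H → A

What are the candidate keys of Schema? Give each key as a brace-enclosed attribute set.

Closure of {A, F} is {A, B, C, D, E, F, G, H}, the whole schema; {A, F} is a candidate key.
Closure of {C, E} is {A, B, C, D, E, F, G, H}, the whole schema; {C, E} is a candidate key.
Closure of {E, F} is {A, B, C, D, E, F, G, H}, the whole schema; {E, F} is a candidate key.
Closure of {F, H} is {A, B, C, D, E, F, G, H}, the whole schema; {F, H} is a candidate key.
Any other superkey properly contains one of these, so there are no further candidate keys.

{A, F}, {C, E}, {E, F}, {F, H}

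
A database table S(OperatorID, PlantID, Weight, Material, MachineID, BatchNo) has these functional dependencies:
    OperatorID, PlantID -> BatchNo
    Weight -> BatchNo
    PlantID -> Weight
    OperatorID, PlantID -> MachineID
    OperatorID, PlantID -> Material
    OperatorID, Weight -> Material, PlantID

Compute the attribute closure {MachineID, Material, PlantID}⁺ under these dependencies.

Start with {MachineID, Material, PlantID}.
PlantID -> Weight applies; add {Weight} → now {MachineID, Material, PlantID, Weight}.
Weight -> BatchNo applies; add {BatchNo} → now {BatchNo, MachineID, Material, PlantID, Weight}.
No further FD applies.

{BatchNo, MachineID, Material, PlantID, Weight}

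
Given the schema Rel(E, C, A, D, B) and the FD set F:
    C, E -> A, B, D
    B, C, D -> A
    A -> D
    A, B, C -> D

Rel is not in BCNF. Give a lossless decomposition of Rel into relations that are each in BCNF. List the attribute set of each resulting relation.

Candidate key of the original relation: {C, E}.
{A, B, C, D, E}: {B, C, D} determines {A, B, C, D} here but is not a superkey — split on B, C, D -> A, giving {A, B, C, D} and {B, C, D, E}.
{A, B, C, D}: {A} determines {A, D} here but is not a superkey — split on A -> D, giving {A, D} and {A, B, C}.
{A, D}: every determinant is a superkey — BCNF.
{A, B, C}: every determinant is a superkey — BCNF.
{B, C, D, E}: every determinant is a superkey — BCNF.

{A, B, C}; {A, D}; {B, C, D, E}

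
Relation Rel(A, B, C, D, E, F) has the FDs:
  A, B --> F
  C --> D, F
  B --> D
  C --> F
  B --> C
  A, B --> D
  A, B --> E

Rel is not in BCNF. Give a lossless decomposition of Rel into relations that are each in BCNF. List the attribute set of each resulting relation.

{A, B, E}; {B, C}; {C, D, F}

Candidate key of the original relation: {A, B}.
{A, B, C, D, E, F}: {C} determines {C, D, F} here but is not a superkey — split on C --> D, F, giving {C, D, F} and {A, B, C, E}.
{C, D, F} has no BCNF violation.
{A, B, C, E}: {B} determines {B, C} here but is not a superkey — split on B --> C, giving {B, C} and {A, B, E}.
{B, C} has no BCNF violation.
{A, B, E} has no BCNF violation.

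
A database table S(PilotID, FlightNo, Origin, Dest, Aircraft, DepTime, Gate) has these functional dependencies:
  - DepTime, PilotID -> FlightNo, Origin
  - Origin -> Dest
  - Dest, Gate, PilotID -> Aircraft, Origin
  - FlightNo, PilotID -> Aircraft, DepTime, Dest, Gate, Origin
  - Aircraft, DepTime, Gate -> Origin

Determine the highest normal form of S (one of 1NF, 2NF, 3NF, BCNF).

2NF

Candidate keys: {DepTime, PilotID}, {FlightNo, PilotID}. Prime attributes: {DepTime, FlightNo, PilotID}.
Origin -> Dest: {Origin}⁺ = {Dest, Origin}, which is not all of the attributes, so the left side is not a superkey — BCNF is violated.
Origin -> Dest has non-prime {Dest} on the right and a non-superkey on the left, so 3NF fails.
No non-prime attribute depends on a proper subset of any candidate key, so 2NF holds.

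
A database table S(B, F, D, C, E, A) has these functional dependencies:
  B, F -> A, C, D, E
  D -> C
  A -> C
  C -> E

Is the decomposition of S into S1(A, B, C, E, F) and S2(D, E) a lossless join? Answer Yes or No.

Common attributes: {E}; their closure is {E}.
The closure covers neither S1 nor S2 entirely; the join is not lossless.

No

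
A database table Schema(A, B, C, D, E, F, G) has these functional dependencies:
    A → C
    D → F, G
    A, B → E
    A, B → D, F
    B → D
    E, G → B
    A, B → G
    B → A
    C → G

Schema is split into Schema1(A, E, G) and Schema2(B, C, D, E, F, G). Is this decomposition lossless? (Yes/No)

The shared attributes are {E, G} and {E, G}⁺ = {A, B, C, D, E, F, G}.
Schema1 is contained in that closure, so Schema1 ∩ Schema2 → Schema1 holds and the join is lossless.

Yes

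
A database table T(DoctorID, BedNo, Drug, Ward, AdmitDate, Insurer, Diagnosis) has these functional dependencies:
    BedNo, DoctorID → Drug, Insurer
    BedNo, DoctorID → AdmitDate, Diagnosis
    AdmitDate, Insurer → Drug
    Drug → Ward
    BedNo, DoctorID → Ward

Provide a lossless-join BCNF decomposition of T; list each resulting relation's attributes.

Candidate key of the original relation: {BedNo, DoctorID}.
{AdmitDate, BedNo, Diagnosis, DoctorID, Drug, Insurer, Ward}: {AdmitDate, Insurer} determines {AdmitDate, Drug, Insurer, Ward} here but is not a superkey — split on AdmitDate, Insurer → Drug, Ward, giving {AdmitDate, Drug, Insurer, Ward} and {AdmitDate, BedNo, Diagnosis, DoctorID, Insurer}.
{AdmitDate, Drug, Insurer, Ward}: {Drug} determines {Drug, Ward} here but is not a superkey — split on Drug → Ward, giving {Drug, Ward} and {AdmitDate, Drug, Insurer}.
{Drug, Ward} has no BCNF violation.
{AdmitDate, Drug, Insurer} has no BCNF violation.
{AdmitDate, BedNo, Diagnosis, DoctorID, Insurer} has no BCNF violation.

{AdmitDate, BedNo, Diagnosis, DoctorID, Insurer}; {AdmitDate, Drug, Insurer}; {Drug, Ward}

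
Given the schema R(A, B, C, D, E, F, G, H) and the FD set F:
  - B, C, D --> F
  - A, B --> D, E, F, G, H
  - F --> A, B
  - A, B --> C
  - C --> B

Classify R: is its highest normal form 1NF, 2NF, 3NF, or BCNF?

Candidate keys: {A, B}, {A, C}, {C, D}, {F}. Prime attributes: {A, B, C, D, F}.
C --> B: {C}⁺ = {B, C}, which is not all of the attributes, so the left side is not a superkey — BCNF is violated.
Since {B} ⊆ prime attributes and every other non-superkey FD also has a prime right side, the schema is in 3NF.

3NF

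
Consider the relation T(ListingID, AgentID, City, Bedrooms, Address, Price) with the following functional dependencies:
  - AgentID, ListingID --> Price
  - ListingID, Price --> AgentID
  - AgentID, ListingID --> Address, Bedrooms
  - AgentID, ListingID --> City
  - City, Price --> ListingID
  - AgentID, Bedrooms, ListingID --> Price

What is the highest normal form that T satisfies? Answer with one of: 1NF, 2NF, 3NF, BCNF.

BCNF

Candidate keys: {AgentID, ListingID}, {City, Price}, {ListingID, Price}. Prime attributes: {AgentID, City, ListingID, Price}.
The left-hand side of every FD is a superkey, so BCNF is satisfied.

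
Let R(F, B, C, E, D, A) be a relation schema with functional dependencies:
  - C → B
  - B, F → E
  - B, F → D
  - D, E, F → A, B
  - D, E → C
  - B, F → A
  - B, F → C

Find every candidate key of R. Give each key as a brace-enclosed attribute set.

{B, F}, {C, F}, {D, E, F}

Attributes never on any right-hand side: {F} — every candidate key must contain it.
{B, F}⁺ = {A, B, C, D, E, F}, which is every attribute, so {B, F} is a candidate key.
{C, F}⁺ = {A, B, C, D, E, F}, which is every attribute, so {C, F} is a candidate key.
{D, E, F}⁺ = {A, B, C, D, E, F}, which is every attribute, so {D, E, F} is a candidate key.
These are minimal and exhaustive — every other superkey contains one of them.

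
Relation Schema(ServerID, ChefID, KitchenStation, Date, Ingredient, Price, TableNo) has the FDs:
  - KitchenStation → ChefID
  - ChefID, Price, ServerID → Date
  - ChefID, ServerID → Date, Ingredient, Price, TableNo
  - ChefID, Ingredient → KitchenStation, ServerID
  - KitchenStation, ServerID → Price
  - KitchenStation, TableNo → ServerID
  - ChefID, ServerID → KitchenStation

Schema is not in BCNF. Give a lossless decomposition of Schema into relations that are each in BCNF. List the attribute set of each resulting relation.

Candidate keys of the original relation: {ChefID, Ingredient}, {ChefID, ServerID}, {Ingredient, KitchenStation}, {KitchenStation, ServerID}, {KitchenStation, TableNo}.
In {ChefID, Date, Ingredient, KitchenStation, Price, ServerID, TableNo}, {KitchenStation} is not a superkey ({KitchenStation}⁺ restricted to this set is {ChefID, KitchenStation}), so split on KitchenStation → ChefID into {ChefID, KitchenStation} and {Date, Ingredient, KitchenStation, Price, ServerID, TableNo}.
{ChefID, KitchenStation}: every determinant is a superkey — BCNF.
{Date, Ingredient, KitchenStation, Price, ServerID, TableNo}: every determinant is a superkey — BCNF.

{ChefID, KitchenStation}; {Date, Ingredient, KitchenStation, Price, ServerID, TableNo}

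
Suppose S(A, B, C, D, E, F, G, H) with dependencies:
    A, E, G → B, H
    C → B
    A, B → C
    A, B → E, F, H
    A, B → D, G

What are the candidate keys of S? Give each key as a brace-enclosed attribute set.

No FD produces {A}, so it must be in every candidate key.
{A, B}⁺ = {A, B, C, D, E, F, G, H} — all of the relation — so {A, B} is a candidate key.
{A, C}⁺ = {A, B, C, D, E, F, G, H} — all of the relation — so {A, C} is a candidate key.
{A, E, G}⁺ = {A, B, C, D, E, F, G, H} — all of the relation — so {A, E, G} is a candidate key.
No proper subset of any of these is a key, and no other minimal superkey exists.

{A, B}, {A, C}, {A, E, G}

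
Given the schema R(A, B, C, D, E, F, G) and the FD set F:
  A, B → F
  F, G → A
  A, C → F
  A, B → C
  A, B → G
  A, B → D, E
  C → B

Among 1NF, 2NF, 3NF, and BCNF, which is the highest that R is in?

Candidate keys: {A, B}, {A, C}, {B, F, G}, {C, F, G}. Prime attributes: {A, B, C, F, G}.
F, G → A breaks BCNF: {F, G}⁺ = {A, F, G}, so {F, G} is not a superkey.
Since {A} ⊆ prime attributes and every other non-superkey FD also has a prime right side, the schema is in 3NF.

3NF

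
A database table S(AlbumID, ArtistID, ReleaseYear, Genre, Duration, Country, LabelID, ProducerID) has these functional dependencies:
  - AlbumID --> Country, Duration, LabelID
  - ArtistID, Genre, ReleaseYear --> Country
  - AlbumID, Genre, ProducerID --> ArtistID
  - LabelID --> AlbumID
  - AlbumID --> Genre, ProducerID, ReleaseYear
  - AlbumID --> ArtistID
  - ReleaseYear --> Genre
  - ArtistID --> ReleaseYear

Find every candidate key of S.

{AlbumID}, {LabelID}

Closure of {AlbumID} is {AlbumID, ArtistID, Country, Duration, Genre, LabelID, ProducerID, ReleaseYear}, the whole schema; {AlbumID} is a candidate key.
Closure of {LabelID} is {AlbumID, ArtistID, Country, Duration, Genre, LabelID, ProducerID, ReleaseYear}, the whole schema; {LabelID} is a candidate key.
These are minimal and exhaustive — every other superkey contains one of them.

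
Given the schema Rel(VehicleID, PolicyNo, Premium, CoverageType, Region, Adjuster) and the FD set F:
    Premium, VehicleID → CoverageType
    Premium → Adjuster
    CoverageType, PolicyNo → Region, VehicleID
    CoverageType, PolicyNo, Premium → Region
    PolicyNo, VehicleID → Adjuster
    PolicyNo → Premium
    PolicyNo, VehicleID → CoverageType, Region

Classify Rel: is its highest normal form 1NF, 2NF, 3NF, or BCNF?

Candidate keys: {CoverageType, PolicyNo}, {PolicyNo, VehicleID}. Prime attributes: {CoverageType, PolicyNo, VehicleID}.
Premium, VehicleID → CoverageType breaks BCNF: {Premium, VehicleID}⁺ = {Adjuster, CoverageType, Premium, VehicleID}, so {Premium, VehicleID} is not a superkey.
Because {Adjuster} is non-prime and the left side of Premium → Adjuster is not a superkey, the relation is not in 3NF.
The proper key subset {PolicyNo} of {CoverageType, PolicyNo} determines non-prime {Adjuster, Premium}, so the relation is not even in 2NF.

1NF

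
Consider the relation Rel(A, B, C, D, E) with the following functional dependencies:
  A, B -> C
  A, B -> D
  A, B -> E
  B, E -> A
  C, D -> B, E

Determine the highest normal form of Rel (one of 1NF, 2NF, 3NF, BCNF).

BCNF

Candidate keys: {A, B}, {B, E}, {C, D}. Prime attributes: {A, B, C, D, E}.
The left-hand side of every FD is a superkey, so BCNF is satisfied.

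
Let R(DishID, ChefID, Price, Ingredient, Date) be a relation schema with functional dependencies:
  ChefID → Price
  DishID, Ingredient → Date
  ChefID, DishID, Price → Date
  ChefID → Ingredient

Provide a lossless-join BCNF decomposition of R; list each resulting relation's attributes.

Candidate key of the original relation: {ChefID, DishID}.
Within {ChefID, Date, DishID, Ingredient, Price}: {ChefID}⁺ ∩ {ChefID, Date, DishID, Ingredient, Price} = {ChefID, Ingredient, Price}, not the whole set, so ChefID → Ingredient, Price violates BCNF; decompose into {ChefID, Ingredient, Price} and {ChefID, Date, DishID}.
{ChefID, Ingredient, Price}: every determinant is a superkey — BCNF.
{ChefID, Date, DishID}: every determinant is a superkey — BCNF.

{ChefID, Date, DishID}; {ChefID, Ingredient, Price}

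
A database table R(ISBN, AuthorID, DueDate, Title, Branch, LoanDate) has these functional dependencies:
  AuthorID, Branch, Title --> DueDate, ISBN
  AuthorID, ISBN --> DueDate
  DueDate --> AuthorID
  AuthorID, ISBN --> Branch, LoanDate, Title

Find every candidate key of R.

{AuthorID, Branch, Title}, {AuthorID, ISBN}, {Branch, DueDate, Title}, {DueDate, ISBN}

{AuthorID, ISBN}⁺ = {AuthorID, Branch, DueDate, ISBN, LoanDate, Title}, which is every attribute, so {AuthorID, ISBN} is a candidate key.
{DueDate, ISBN}⁺ = {AuthorID, Branch, DueDate, ISBN, LoanDate, Title}, which is every attribute, so {DueDate, ISBN} is a candidate key.
{AuthorID, Branch, Title}⁺ = {AuthorID, Branch, DueDate, ISBN, LoanDate, Title}, which is every attribute, so {AuthorID, Branch, Title} is a candidate key.
{Branch, DueDate, Title}⁺ = {AuthorID, Branch, DueDate, ISBN, LoanDate, Title}, which is every attribute, so {Branch, DueDate, Title} is a candidate key.
These are minimal and exhaustive — every other superkey contains one of them.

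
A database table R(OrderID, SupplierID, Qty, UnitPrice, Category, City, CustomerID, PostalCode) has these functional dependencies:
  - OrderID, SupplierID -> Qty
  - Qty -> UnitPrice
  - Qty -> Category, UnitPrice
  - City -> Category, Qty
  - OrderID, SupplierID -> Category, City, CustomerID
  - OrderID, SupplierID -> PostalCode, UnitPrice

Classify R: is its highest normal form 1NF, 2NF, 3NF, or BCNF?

Candidate key: {OrderID, SupplierID}. Prime attributes: {OrderID, SupplierID}.
For Qty -> UnitPrice we have {Qty}⁺ = {Category, Qty, UnitPrice}; {Qty} is not a superkey, so BCNF fails.
Qty -> UnitPrice has non-prime {UnitPrice} on the right and a non-superkey on the left, so 3NF fails.
Checking every proper subset of each key, none determines a non-prime attribute — 2NF is satisfied.

2NF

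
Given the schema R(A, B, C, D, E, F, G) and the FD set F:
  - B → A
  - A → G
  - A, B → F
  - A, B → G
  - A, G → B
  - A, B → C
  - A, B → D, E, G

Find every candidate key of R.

{A}, {B}

{A}⁺ = {A, B, C, D, E, F, G} — all of the relation — so {A} is a candidate key.
{B}⁺ = {A, B, C, D, E, F, G} — all of the relation — so {B} is a candidate key.
These are minimal and exhaustive — every other superkey contains one of them.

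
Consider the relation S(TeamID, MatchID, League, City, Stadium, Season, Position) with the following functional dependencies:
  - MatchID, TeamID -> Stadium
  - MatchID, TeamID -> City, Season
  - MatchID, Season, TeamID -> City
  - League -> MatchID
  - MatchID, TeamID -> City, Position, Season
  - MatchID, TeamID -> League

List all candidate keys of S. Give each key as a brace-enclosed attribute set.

Attributes never on any right-hand side: {TeamID} — every candidate key must contain it.
{League, TeamID}⁺ = {City, League, MatchID, Position, Season, Stadium, TeamID}, which is every attribute, so {League, TeamID} is a candidate key.
{MatchID, TeamID}⁺ = {City, League, MatchID, Position, Season, Stadium, TeamID}, which is every attribute, so {MatchID, TeamID} is a candidate key.
No proper subset of any of these is a key, and no other minimal superkey exists.

{League, TeamID}, {MatchID, TeamID}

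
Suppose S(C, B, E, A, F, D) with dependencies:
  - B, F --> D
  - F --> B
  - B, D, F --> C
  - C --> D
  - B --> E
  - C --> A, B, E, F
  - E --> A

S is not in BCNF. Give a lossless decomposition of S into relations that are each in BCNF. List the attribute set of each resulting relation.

Candidate keys of the original relation: {C}, {F}.
In {A, B, C, D, E, F}, {B} is not a superkey ({B}⁺ restricted to this set is {A, B, E}), so split on B --> A, E into {A, B, E} and {B, C, D, F}.
In {A, B, E}, {E} is not a superkey ({E}⁺ restricted to this set is {A, E}), so split on E --> A into {A, E} and {B, E}.
{A, E} is in BCNF.
{B, E} is in BCNF.
{B, C, D, F} is in BCNF.

{A, E}; {B, C, D, F}; {B, E}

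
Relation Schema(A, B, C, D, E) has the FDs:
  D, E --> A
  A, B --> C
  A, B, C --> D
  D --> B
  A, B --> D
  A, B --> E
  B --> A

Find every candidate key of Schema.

{B} is a candidate key since {B}⁺ = {A, B, C, D, E} covers every attribute.
{D} is a candidate key since {D}⁺ = {A, B, C, D, E} covers every attribute.
These are minimal and exhaustive — every other superkey contains one of them.

{B}, {D}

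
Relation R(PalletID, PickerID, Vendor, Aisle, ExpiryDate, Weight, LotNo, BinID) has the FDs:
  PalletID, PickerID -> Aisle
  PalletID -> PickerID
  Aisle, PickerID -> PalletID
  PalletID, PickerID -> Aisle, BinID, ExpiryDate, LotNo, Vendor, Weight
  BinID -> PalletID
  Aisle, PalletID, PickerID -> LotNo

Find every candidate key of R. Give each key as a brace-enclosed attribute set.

{Aisle, PickerID}, {BinID}, {PalletID}

Closure of {BinID} is {Aisle, BinID, ExpiryDate, LotNo, PalletID, PickerID, Vendor, Weight}, the whole schema; {BinID} is a candidate key.
Closure of {PalletID} is {Aisle, BinID, ExpiryDate, LotNo, PalletID, PickerID, Vendor, Weight}, the whole schema; {PalletID} is a candidate key.
Closure of {Aisle, PickerID} is {Aisle, BinID, ExpiryDate, LotNo, PalletID, PickerID, Vendor, Weight}, the whole schema; {Aisle, PickerID} is a candidate key.
Any other superkey properly contains one of these, so there are no further candidate keys.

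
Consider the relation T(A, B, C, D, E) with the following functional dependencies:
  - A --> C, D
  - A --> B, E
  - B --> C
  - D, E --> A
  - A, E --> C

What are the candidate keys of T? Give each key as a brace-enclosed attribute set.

{A}, {D, E}

{A}⁺ = {A, B, C, D, E} — all of the relation — so {A} is a candidate key.
{D, E}⁺ = {A, B, C, D, E} — all of the relation — so {D, E} is a candidate key.
Any other superkey properly contains one of these, so there are no further candidate keys.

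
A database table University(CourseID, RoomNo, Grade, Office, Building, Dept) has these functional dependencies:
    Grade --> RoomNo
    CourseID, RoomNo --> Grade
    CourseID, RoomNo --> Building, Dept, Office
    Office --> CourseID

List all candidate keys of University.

{CourseID, Grade}, {CourseID, RoomNo}, {Grade, Office}, {Office, RoomNo}

Closure of {CourseID, Grade} is {Building, CourseID, Dept, Grade, Office, RoomNo}, the whole schema; {CourseID, Grade} is a candidate key.
Closure of {CourseID, RoomNo} is {Building, CourseID, Dept, Grade, Office, RoomNo}, the whole schema; {CourseID, RoomNo} is a candidate key.
Closure of {Grade, Office} is {Building, CourseID, Dept, Grade, Office, RoomNo}, the whole schema; {Grade, Office} is a candidate key.
Closure of {Office, RoomNo} is {Building, CourseID, Dept, Grade, Office, RoomNo}, the whole schema; {Office, RoomNo} is a candidate key.
Any other superkey properly contains one of these, so there are no further candidate keys.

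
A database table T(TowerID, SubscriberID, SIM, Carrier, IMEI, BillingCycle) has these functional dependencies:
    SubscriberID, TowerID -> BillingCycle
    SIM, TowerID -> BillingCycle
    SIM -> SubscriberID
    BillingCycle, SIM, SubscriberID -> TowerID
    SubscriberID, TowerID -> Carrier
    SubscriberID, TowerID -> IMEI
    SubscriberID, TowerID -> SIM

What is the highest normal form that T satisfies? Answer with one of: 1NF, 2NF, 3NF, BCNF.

Candidate keys: {BillingCycle, SIM}, {SIM, TowerID}, {SubscriberID, TowerID}. Prime attributes: {BillingCycle, SIM, SubscriberID, TowerID}.
SIM -> SubscriberID breaks BCNF: {SIM}⁺ = {SIM, SubscriberID}, so {SIM} is not a superkey.
Its right-hand attributes {SubscriberID} are all prime, as are those of every other non-superkey FD — the relation is in 3NF.

3NF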